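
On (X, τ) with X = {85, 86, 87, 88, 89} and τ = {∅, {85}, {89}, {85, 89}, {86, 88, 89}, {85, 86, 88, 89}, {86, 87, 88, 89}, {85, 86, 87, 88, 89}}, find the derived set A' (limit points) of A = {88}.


A' = {86, 87}

For each x ∈ X, list the open sets U ∈ τ with x ∈ U, then check whether U ∩ (A ∖ {x}) ≠ ∅ for every such U.
  x = 85: open {85} ∋ x has {85} ∩ (A ∖ {85}) = ∅, so x is NOT a limit point.
  x = 86: opens ∋ x are {86, 88, 89}, {85, 86, 88, 89}, {86, 87, 88, 89}, {85, 86, 87, 88, 89}; each meets A ∖ {86}, so x IS a limit point.
  x = 87: opens ∋ x are {86, 87, 88, 89}, {85, 86, 87, 88, 89}; each meets A ∖ {87}, so x IS a limit point.
  x = 88: open {86, 88, 89} ∋ x has {86, 88, 89} ∩ (A ∖ {88}) = ∅, so x is NOT a limit point.
  x = 89: open {89} ∋ x has {89} ∩ (A ∖ {89}) = ∅, so x is NOT a limit point.
Collecting: A' = {86, 87}.


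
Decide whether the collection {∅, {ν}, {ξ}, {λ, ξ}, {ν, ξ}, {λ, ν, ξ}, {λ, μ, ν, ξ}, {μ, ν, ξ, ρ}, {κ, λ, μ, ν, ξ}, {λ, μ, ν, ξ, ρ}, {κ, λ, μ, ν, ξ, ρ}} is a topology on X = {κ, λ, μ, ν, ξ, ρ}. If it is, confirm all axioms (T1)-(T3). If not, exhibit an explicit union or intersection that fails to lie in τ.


τ is NOT a topology on X.

Axiom (T1): ∅ ∈ τ? Yes; X ∈ τ? Yes.
Axiom (T2/T3): check pairwise unions and intersections of members of τ.
Counterexample for (T3): {λ, μ, ν, ξ} ∩ {μ, ν, ξ, ρ} = {μ, ν, ξ} ∉ τ. Therefore τ is NOT a topology.


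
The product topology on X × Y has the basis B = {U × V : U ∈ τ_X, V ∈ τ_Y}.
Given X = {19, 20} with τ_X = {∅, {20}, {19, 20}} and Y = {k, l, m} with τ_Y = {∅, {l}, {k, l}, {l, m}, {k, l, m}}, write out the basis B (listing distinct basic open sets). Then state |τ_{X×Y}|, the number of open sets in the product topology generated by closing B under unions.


Basis B = {∅ × ∅, {20} × {l}, {19, 20} × {l}, {20} × {k, l}, {20} × {l, m}, {20} × {k, l, m}, {19, 20} × {k, l}, {19, 20} × {l, m}, {19, 20} × {k, l, m}}; |τ_{X×Y}| = 14.

Enumerate products U × V with U ∈ τ_X, V ∈ τ_Y (deduplicated):
  ∅ × ∅ = {} (∅)
  {20} × {l} = {(20,l)}
  {19, 20} × {l} = {(19,l), (20,l)}
  {20} × {k, l} = {(20,k), (20,l)}
  {20} × {l, m} = {(20,l), (20,m)}
  {20} × {k, l, m} = {(20,k), (20,l), (20,m)}
  {19, 20} × {k, l} = {(19,k), (19,l), (20,k), (20,l)}
  {19, 20} × {l, m} = {(19,l), (19,m), (20,l), (20,m)}
  {19, 20} × {k, l, m} = {(19,k), (19,l), (19,m), (20,k), (20,l), (20,m)}
These 9 distinct sets form the basis B.
Close under arbitrary unions to get τ_{X×Y}; counting gives |τ_{X×Y}| = 14.


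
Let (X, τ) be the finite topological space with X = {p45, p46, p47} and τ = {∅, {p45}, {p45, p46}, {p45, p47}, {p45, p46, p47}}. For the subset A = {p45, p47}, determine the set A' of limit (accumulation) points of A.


A' = {p46, p47}

For each x ∈ X, list the open sets U ∈ τ with x ∈ U, then check whether U ∩ (A ∖ {x}) ≠ ∅ for every such U.
  x = p45: open {p45} ∋ x has {p45} ∩ (A ∖ {p45}) = ∅, so x is NOT a limit point.
  x = p46: opens ∋ x are {p45, p46}, {p45, p46, p47}; each meets A ∖ {p46}, so x IS a limit point.
  x = p47: opens ∋ x are {p45, p47}, {p45, p46, p47}; each meets A ∖ {p47}, so x IS a limit point.
Collecting: A' = {p46, p47}.


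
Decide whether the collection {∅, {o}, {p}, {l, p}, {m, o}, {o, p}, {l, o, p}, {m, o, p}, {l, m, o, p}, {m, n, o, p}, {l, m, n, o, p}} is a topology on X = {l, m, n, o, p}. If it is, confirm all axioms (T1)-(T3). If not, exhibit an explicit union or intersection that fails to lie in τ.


τ IS a topology on X.

Axiom (T1): ∅ ∈ τ? Yes; X ∈ τ? Yes.
Axiom (T2/T3): check pairwise unions and intersections of members of τ.
All pairwise intersections and unions checked — each lies in τ. Therefore τ satisfies (T1), (T2), (T3): it IS a topology on X.


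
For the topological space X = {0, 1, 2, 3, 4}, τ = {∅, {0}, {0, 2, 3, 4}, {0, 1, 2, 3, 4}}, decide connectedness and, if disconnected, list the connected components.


(X, τ) is connected.

Find clopen sets (U ∈ τ with X ∖ U ∈ τ):
  U = ∅, X ∖ U = {0, 1, 2, 3, 4} — both open, so U is clopen.
  U = {0, 1, 2, 3, 4}, X ∖ U = ∅ — both open, so U is clopen.
Only trivial clopens (∅ and X) exist, so (X, τ) is connected.
Compute connected components by grouping points that agree on all clopens:
  component: {0, 1, 2, 3, 4}


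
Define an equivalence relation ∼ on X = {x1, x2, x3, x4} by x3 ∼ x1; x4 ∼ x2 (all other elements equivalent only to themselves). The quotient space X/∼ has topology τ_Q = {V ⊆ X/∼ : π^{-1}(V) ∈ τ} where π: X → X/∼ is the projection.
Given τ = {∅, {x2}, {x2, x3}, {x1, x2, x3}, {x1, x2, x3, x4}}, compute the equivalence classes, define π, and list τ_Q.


X/∼ = {[x1=x3], [x2=x4]}; |τ_Q| = 2.

Equivalence classes: [x1=x3], [x2=x4].
Quotient map π: X → X/∼ sends x1 ↦ [x1=x3], x2 ↦ [x2=x4], x3 ↦ [x1=x3], x4 ↦ [x2=x4].
For each subset V ⊆ X/∼, compute π^{-1}(V) ⊆ X and check whether π^{-1}(V) ∈ τ. V is open in τ_Q iff π^{-1}(V) ∈ τ.
  V = {}: π^{-1}(V) = ∅ ∈ τ ✓.
  V = {[x1=x3]}: π^{-1}(V) = {x1, x3} ∉ τ ✗.
  V = {[x2=x4]}: π^{-1}(V) = {x2, x4} ∉ τ ✗.
  V = {[x1=x3], [x2=x4]}: π^{-1}(V) = {x1, x2, x3, x4} ∈ τ ✓.
Open sets in the quotient: τ_Q = {{}, {[x1=x3], [x2=x4]}} (2 elements).


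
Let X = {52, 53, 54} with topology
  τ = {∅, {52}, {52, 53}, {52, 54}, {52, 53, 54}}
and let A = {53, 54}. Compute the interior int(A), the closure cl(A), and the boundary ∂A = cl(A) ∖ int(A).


int(A) = ∅, cl(A) = {53, 54}, ∂A = {53, 54}.

Closed sets in (X, τ) are complements of opens:
  closed(X, τ) = {∅, {53}, {54}, {53, 54}, {52, 53, 54}}.
int(A) = ⋃ {U ∈ τ : U ⊆ A}. Opens contained in A: ∅.
Taking the union of these: int(A) = ∅.
cl(A) = ⋂ {C closed : A ⊆ C}. Closed sets containing A: {53, 54}, {52, 53, 54}.
Intersecting these: cl(A) = {53, 54}.
∂A = cl(A) ∖ int(A) = {53, 54} ∖ ∅ = {53, 54}.


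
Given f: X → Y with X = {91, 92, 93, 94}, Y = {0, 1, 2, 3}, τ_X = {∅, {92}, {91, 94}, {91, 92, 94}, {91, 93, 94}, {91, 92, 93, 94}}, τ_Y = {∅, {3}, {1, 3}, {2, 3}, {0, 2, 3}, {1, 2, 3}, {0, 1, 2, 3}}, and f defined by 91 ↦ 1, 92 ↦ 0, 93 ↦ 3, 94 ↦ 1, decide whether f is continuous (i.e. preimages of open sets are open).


f is NOT continuous.

Compute f^{-1}(U) for each U ∈ τ_Y:
  U = ∅: f^{-1}(U) = ∅ ∈ τ_X ✓.
  U = {3}: f^{-1}(U) = {93} ∉ τ_X ✗.
  U = {1, 3}: f^{-1}(U) = {91, 93, 94} ∈ τ_X ✓.
  U = {2, 3}: f^{-1}(U) = {93} ∉ τ_X ✗.
  U = {0, 2, 3}: f^{-1}(U) = {92, 93} ∉ τ_X ✗.
  U = {1, 2, 3}: f^{-1}(U) = {91, 93, 94} ∈ τ_X ✓.
  U = {0, 1, 2, 3}: f^{-1}(U) = {91, 92, 93, 94} ∈ τ_X ✓.
Found U = {3} with f^{-1}(U) = {93} not in τ_X. Therefore f is NOT continuous.


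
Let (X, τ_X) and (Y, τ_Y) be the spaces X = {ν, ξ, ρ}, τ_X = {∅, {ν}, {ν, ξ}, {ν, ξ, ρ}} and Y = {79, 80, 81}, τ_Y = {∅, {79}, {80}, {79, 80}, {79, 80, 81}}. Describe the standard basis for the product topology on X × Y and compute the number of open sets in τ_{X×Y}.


Basis B = {∅ × ∅, {ν} × {79}, {ν} × {80}, {ν} × {79, 80}, {ν, ξ} × {79}, {ν, ξ} × {80}, {ν} × {79, 80, 81}, {ν, ξ, ρ} × {79}, {ν, ξ, ρ} × {80}, {ν, ξ} × {79, 80}, {ν, ξ} × {79, 80, 81}, {ν, ξ, ρ} × {79, 80}, {ν, ξ, ρ} × {79, 80, 81}}; |τ_{X×Y}| = 30.

Enumerate products U × V with U ∈ τ_X, V ∈ τ_Y (deduplicated):
  ∅ × ∅ = {} (∅)
  {ν} × {79} = {(ν,79)}
  {ν} × {80} = {(ν,80)}
  {ν} × {79, 80} = {(ν,79), (ν,80)}
  {ν, ξ} × {79} = {(ν,79), (ξ,79)}
  {ν, ξ} × {80} = {(ν,80), (ξ,80)}
  {ν} × {79, 80, 81} = {(ν,79), (ν,80), (ν,81)}
  {ν, ξ, ρ} × {79} = {(ν,79), (ξ,79), (ρ,79)}
  {ν, ξ, ρ} × {80} = {(ν,80), (ξ,80), (ρ,80)}
  {ν, ξ} × {79, 80} = {(ν,79), (ν,80), (ξ,79), (ξ,80)}
  {ν, ξ} × {79, 80, 81} = {(ν,79), (ν,80), (ν,81), (ξ,79), (ξ,80), (ξ,81)}
  {ν, ξ, ρ} × {79, 80} = {(ν,79), (ν,80), (ξ,79), (ξ,80), (ρ,79), (ρ,80)}
  {ν, ξ, ρ} × {79, 80, 81} = {(ν,79), (ν,80), (ν,81), (ξ,79), (ξ,80), (ξ,81), (ρ,79), (ρ,80), (ρ,81)}
These 13 distinct sets form the basis B.
Close under arbitrary unions to get τ_{X×Y}; counting gives |τ_{X×Y}| = 30.


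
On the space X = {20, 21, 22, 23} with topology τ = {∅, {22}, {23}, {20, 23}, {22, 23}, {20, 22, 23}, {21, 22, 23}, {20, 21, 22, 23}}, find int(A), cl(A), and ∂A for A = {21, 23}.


int(A) = {23}, cl(A) = {20, 21, 23}, ∂A = {20, 21}.

Closed sets in (X, τ) are complements of opens:
  closed(X, τ) = {∅, {20}, {21}, {20, 21}, {21, 22}, {20, 21, 22}, {20, 21, 23}, {20, 21, 22, 23}}.
int(A) = ⋃ {U ∈ τ : U ⊆ A}. Opens contained in A: ∅, {23}.
Taking the union of these: int(A) = {23}.
cl(A) = ⋂ {C closed : A ⊆ C}. Closed sets containing A: {20, 21, 23}, {20, 21, 22, 23}.
Intersecting these: cl(A) = {20, 21, 23}.
∂A = cl(A) ∖ int(A) = {20, 21, 23} ∖ {23} = {20, 21}.


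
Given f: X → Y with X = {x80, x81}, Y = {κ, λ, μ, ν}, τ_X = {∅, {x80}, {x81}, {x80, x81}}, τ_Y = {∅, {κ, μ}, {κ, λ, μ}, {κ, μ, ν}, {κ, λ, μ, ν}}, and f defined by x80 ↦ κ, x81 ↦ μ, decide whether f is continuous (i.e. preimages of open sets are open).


f IS continuous.

Compute f^{-1}(U) for each U ∈ τ_Y:
  U = ∅: f^{-1}(U) = ∅ ∈ τ_X ✓.
  U = {κ, μ}: f^{-1}(U) = {x80, x81} ∈ τ_X ✓.
  U = {κ, λ, μ}: f^{-1}(U) = {x80, x81} ∈ τ_X ✓.
  U = {κ, μ, ν}: f^{-1}(U) = {x80, x81} ∈ τ_X ✓.
  U = {κ, λ, μ, ν}: f^{-1}(U) = {x80, x81} ∈ τ_X ✓.
Every preimage lies in τ_X, so f IS continuous.


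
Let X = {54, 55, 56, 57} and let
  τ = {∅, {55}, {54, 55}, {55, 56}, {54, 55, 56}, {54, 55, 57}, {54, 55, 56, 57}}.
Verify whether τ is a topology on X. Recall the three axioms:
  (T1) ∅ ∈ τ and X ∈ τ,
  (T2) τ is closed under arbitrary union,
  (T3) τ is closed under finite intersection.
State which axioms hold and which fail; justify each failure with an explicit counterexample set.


τ IS a topology on X.

Axiom (T1): ∅ ∈ τ? Yes; X ∈ τ? Yes.
Axiom (T2/T3): check pairwise unions and intersections of members of τ.
All pairwise intersections and unions checked — each lies in τ. Therefore τ satisfies (T1), (T2), (T3): it IS a topology on X.


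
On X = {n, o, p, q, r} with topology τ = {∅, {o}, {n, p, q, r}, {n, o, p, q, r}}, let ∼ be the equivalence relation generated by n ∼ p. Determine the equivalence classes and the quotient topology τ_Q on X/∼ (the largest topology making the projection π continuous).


X/∼ = {[n=p], [o], [q], [r]}; |τ_Q| = 4.

Equivalence classes: [n=p], [o], [q], [r].
Quotient map π: X → X/∼ sends n ↦ [n=p], o ↦ [o], p ↦ [n=p], q ↦ [q], r ↦ [r].
For each subset V ⊆ X/∼, compute π^{-1}(V) ⊆ X and check whether π^{-1}(V) ∈ τ. V is open in τ_Q iff π^{-1}(V) ∈ τ.
  V = {}: π^{-1}(V) = ∅ ∈ τ ✓.
  V = {[n=p]}: π^{-1}(V) = {n, p} ∉ τ ✗.
  V = {[o]}: π^{-1}(V) = {o} ∈ τ ✓.
  V = {[n=p], [o]}: π^{-1}(V) = {n, o, p} ∉ τ ✗.
  V = {[q]}: π^{-1}(V) = {q} ∉ τ ✗.
  V = {[n=p], [q]}: π^{-1}(V) = {n, p, q} ∉ τ ✗.
  V = {[o], [q]}: π^{-1}(V) = {o, q} ∉ τ ✗.
  V = {[n=p], [o], [q]}: π^{-1}(V) = {n, o, p, q} ∉ τ ✗.
  V = {[r]}: π^{-1}(V) = {r} ∉ τ ✗.
  V = {[n=p], [r]}: π^{-1}(V) = {n, p, r} ∉ τ ✗.
  V = {[o], [r]}: π^{-1}(V) = {o, r} ∉ τ ✗.
  V = {[n=p], [o], [r]}: π^{-1}(V) = {n, o, p, r} ∉ τ ✗.
  V = {[q], [r]}: π^{-1}(V) = {q, r} ∉ τ ✗.
  V = {[n=p], [q], [r]}: π^{-1}(V) = {n, p, q, r} ∈ τ ✓.
  V = {[o], [q], [r]}: π^{-1}(V) = {o, q, r} ∉ τ ✗.
  V = {[n=p], [o], [q], [r]}: π^{-1}(V) = {n, o, p, q, r} ∈ τ ✓.
Open sets in the quotient: τ_Q = {{}, {[o]}, {[n=p], [q], [r]}, {[n=p], [o], [q], [r]}} (4 elements).


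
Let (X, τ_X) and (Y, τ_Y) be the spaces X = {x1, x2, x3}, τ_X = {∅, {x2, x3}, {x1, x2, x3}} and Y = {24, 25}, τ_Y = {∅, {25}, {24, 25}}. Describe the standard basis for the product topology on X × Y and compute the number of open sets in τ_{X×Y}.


Basis B = {∅ × ∅, {x2, x3} × {25}, {x1, x2, x3} × {25}, {x2, x3} × {24, 25}, {x1, x2, x3} × {24, 25}}; |τ_{X×Y}| = 6.

Enumerate products U × V with U ∈ τ_X, V ∈ τ_Y (deduplicated):
  ∅ × ∅ = {} (∅)
  {x2, x3} × {25} = {(x2,25), (x3,25)}
  {x1, x2, x3} × {25} = {(x1,25), (x2,25), (x3,25)}
  {x2, x3} × {24, 25} = {(x2,24), (x2,25), (x3,24), (x3,25)}
  {x1, x2, x3} × {24, 25} = {(x1,24), (x1,25), (x2,24), (x2,25), (x3,24), (x3,25)}
These 5 distinct sets form the basis B.
Close under arbitrary unions to get τ_{X×Y}; counting gives |τ_{X×Y}| = 6.


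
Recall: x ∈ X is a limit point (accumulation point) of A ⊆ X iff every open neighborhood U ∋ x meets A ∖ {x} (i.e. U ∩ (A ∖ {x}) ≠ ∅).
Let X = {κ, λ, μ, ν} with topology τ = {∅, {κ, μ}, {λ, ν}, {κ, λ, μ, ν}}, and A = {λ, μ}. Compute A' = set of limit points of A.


A' = {κ, ν}

For each x ∈ X, list the open sets U ∈ τ with x ∈ U, then check whether U ∩ (A ∖ {x}) ≠ ∅ for every such U.
  x = κ: opens ∋ x are {κ, μ}, {κ, λ, μ, ν}; each meets A ∖ {κ}, so x IS a limit point.
  x = λ: open {λ, ν} ∋ x has {λ, ν} ∩ (A ∖ {λ}) = ∅, so x is NOT a limit point.
  x = μ: open {κ, μ} ∋ x has {κ, μ} ∩ (A ∖ {μ}) = ∅, so x is NOT a limit point.
  x = ν: opens ∋ x are {λ, ν}, {κ, λ, μ, ν}; each meets A ∖ {ν}, so x IS a limit point.
Collecting: A' = {κ, ν}.


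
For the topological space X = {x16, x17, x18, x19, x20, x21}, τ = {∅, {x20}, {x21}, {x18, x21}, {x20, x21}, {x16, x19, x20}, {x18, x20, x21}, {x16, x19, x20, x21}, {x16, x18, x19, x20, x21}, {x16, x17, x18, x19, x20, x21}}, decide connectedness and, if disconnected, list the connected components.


(X, τ) is connected.

Find clopen sets (U ∈ τ with X ∖ U ∈ τ):
  U = ∅, X ∖ U = {x16, x17, x18, x19, x20, x21} — both open, so U is clopen.
  U = {x16, x17, x18, x19, x20, x21}, X ∖ U = ∅ — both open, so U is clopen.
Only trivial clopens (∅ and X) exist, so (X, τ) is connected.
Compute connected components by grouping points that agree on all clopens:
  component: {x16, x17, x18, x19, x20, x21}


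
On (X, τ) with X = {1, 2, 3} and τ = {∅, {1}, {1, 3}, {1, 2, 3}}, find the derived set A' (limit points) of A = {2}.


A' = ∅

For each x ∈ X, list the open sets U ∈ τ with x ∈ U, then check whether U ∩ (A ∖ {x}) ≠ ∅ for every such U.
  x = 1: open {1} ∋ x has {1} ∩ (A ∖ {1}) = ∅, so x is NOT a limit point.
  x = 2: open {1, 2, 3} ∋ x has {1, 2, 3} ∩ (A ∖ {2}) = ∅, so x is NOT a limit point.
  x = 3: open {1, 3} ∋ x has {1, 3} ∩ (A ∖ {3}) = ∅, so x is NOT a limit point.
Collecting: A' = ∅.


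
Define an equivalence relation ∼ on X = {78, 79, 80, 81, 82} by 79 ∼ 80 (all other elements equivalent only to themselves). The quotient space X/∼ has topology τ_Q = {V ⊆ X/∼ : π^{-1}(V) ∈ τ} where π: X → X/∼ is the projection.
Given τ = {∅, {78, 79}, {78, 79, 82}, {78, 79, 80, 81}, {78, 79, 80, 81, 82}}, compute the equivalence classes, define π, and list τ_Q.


X/∼ = {[78], [79=80], [81], [82]}; |τ_Q| = 3.

Equivalence classes: [78], [79=80], [81], [82].
Quotient map π: X → X/∼ sends 78 ↦ [78], 79 ↦ [79=80], 80 ↦ [79=80], 81 ↦ [81], 82 ↦ [82].
For each subset V ⊆ X/∼, compute π^{-1}(V) ⊆ X and check whether π^{-1}(V) ∈ τ. V is open in τ_Q iff π^{-1}(V) ∈ τ.
  V = {}: π^{-1}(V) = ∅ ∈ τ ✓.
  V = {[78]}: π^{-1}(V) = {78} ∉ τ ✗.
  V = {[79=80]}: π^{-1}(V) = {79, 80} ∉ τ ✗.
  V = {[78], [79=80]}: π^{-1}(V) = {78, 79, 80} ∉ τ ✗.
  V = {[81]}: π^{-1}(V) = {81} ∉ τ ✗.
  V = {[78], [81]}: π^{-1}(V) = {78, 81} ∉ τ ✗.
  V = {[79=80], [81]}: π^{-1}(V) = {79, 80, 81} ∉ τ ✗.
  V = {[78], [79=80], [81]}: π^{-1}(V) = {78, 79, 80, 81} ∈ τ ✓.
  V = {[82]}: π^{-1}(V) = {82} ∉ τ ✗.
  V = {[78], [82]}: π^{-1}(V) = {78, 82} ∉ τ ✗.
  V = {[79=80], [82]}: π^{-1}(V) = {79, 80, 82} ∉ τ ✗.
  V = {[78], [79=80], [82]}: π^{-1}(V) = {78, 79, 80, 82} ∉ τ ✗.
  V = {[81], [82]}: π^{-1}(V) = {81, 82} ∉ τ ✗.
  V = {[78], [81], [82]}: π^{-1}(V) = {78, 81, 82} ∉ τ ✗.
  V = {[79=80], [81], [82]}: π^{-1}(V) = {79, 80, 81, 82} ∉ τ ✗.
  V = {[78], [79=80], [81], [82]}: π^{-1}(V) = {78, 79, 80, 81, 82} ∈ τ ✓.
Open sets in the quotient: τ_Q = {{}, {[78], [79=80], [81]}, {[78], [79=80], [81], [82]}} (3 elements).


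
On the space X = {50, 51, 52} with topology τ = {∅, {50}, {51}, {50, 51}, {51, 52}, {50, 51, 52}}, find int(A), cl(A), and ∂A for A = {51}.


int(A) = {51}, cl(A) = {51, 52}, ∂A = {52}.

Closed sets in (X, τ) are complements of opens:
  closed(X, τ) = {∅, {50}, {52}, {50, 52}, {51, 52}, {50, 51, 52}}.
int(A) = ⋃ {U ∈ τ : U ⊆ A}. Opens contained in A: ∅, {51}.
Taking the union of these: int(A) = {51}.
cl(A) = ⋂ {C closed : A ⊆ C}. Closed sets containing A: {51, 52}, {50, 51, 52}.
Intersecting these: cl(A) = {51, 52}.
∂A = cl(A) ∖ int(A) = {51, 52} ∖ {51} = {52}.


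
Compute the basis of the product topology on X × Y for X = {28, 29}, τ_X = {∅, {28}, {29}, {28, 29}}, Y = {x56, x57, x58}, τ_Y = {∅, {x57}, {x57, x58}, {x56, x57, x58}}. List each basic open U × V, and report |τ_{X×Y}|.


Basis B = {∅ × ∅, {28} × {x57}, {29} × {x57}, {28} × {x57, x58}, {28, 29} × {x57}, {29} × {x57, x58}, {28} × {x56, x57, x58}, {29} × {x56, x57, x58}, {28, 29} × {x57, x58}, {28, 29} × {x56, x57, x58}}; |τ_{X×Y}| = 16.

Enumerate products U × V with U ∈ τ_X, V ∈ τ_Y (deduplicated):
  ∅ × ∅ = {} (∅)
  {28} × {x57} = {(28,x57)}
  {29} × {x57} = {(29,x57)}
  {28} × {x57, x58} = {(28,x57), (28,x58)}
  {28, 29} × {x57} = {(28,x57), (29,x57)}
  {29} × {x57, x58} = {(29,x57), (29,x58)}
  {28} × {x56, x57, x58} = {(28,x56), (28,x57), (28,x58)}
  {29} × {x56, x57, x58} = {(29,x56), (29,x57), (29,x58)}
  {28, 29} × {x57, x58} = {(28,x57), (28,x58), (29,x57), (29,x58)}
  {28, 29} × {x56, x57, x58} = {(28,x56), (28,x57), (28,x58), (29,x56), (29,x57), (29,x58)}
These 10 distinct sets form the basis B.
Close under arbitrary unions to get τ_{X×Y}; counting gives |τ_{X×Y}| = 16.


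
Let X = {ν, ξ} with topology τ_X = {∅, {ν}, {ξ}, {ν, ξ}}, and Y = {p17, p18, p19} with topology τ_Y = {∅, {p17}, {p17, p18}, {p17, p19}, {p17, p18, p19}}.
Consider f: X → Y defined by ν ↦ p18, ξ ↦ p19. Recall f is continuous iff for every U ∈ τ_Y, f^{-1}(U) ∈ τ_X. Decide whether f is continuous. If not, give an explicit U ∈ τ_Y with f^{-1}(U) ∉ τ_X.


f IS continuous.

Compute f^{-1}(U) for each U ∈ τ_Y:
  U = ∅: f^{-1}(U) = ∅ ∈ τ_X ✓.
  U = {p17}: f^{-1}(U) = ∅ ∈ τ_X ✓.
  U = {p17, p18}: f^{-1}(U) = {ν} ∈ τ_X ✓.
  U = {p17, p19}: f^{-1}(U) = {ξ} ∈ τ_X ✓.
  U = {p17, p18, p19}: f^{-1}(U) = {ν, ξ} ∈ τ_X ✓.
Every preimage lies in τ_X, so f IS continuous.


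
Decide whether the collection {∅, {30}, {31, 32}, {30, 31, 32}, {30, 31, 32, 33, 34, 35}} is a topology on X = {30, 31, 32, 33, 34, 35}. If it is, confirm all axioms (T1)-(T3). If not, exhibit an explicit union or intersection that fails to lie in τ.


τ IS a topology on X.

Axiom (T1): ∅ ∈ τ? Yes; X ∈ τ? Yes.
Axiom (T2/T3): check pairwise unions and intersections of members of τ.
All pairwise intersections and unions checked — each lies in τ. Therefore τ satisfies (T1), (T2), (T3): it IS a topology on X.


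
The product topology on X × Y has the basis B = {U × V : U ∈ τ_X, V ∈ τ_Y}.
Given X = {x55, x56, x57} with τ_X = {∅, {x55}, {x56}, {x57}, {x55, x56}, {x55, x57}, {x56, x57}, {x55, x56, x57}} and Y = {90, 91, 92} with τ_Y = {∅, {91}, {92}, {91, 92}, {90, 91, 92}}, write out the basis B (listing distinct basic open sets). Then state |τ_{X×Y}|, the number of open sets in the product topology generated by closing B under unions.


Basis B = {∅ × ∅, {x55} × {91}, {x55} × {92}, {x56} × {91}, {x56} × {92}, {x57} × {91}, {x57} × {92}, {x55} × {91, 92}, {x55, x56} × {91}, {x55, x57} × {91}, {x55, x56} × {92}, {x55, x57} × {92}, {x56} × {91, 92}, {x56, x57} × {91}, {x56, x57} × {92}, {x57} × {91, 92}, {x55} × {90, 91, 92}, {x55, x56, x57} × {91}, {x55, x56, x57} × {92}, {x56} × {90, 91, 92}, {x57} × {90, 91, 92}, {x55, x56} × {91, 92}, {x55, x57} × {91, 92}, {x56, x57} × {91, 92}, {x55, x56} × {90, 91, 92}, {x55, x57} × {90, 91, 92}, {x55, x56, x57} × {91, 92}, {x56, x57} × {90, 91, 92}, {x55, x56, x57} × {90, 91, 92}}; |τ_{X×Y}| = 125.

Enumerate products U × V with U ∈ τ_X, V ∈ τ_Y (deduplicated):
  ∅ × ∅ = {} (∅)
  {x55} × {91} = {(x55,91)}
  {x55} × {92} = {(x55,92)}
  {x56} × {91} = {(x56,91)}
  {x56} × {92} = {(x56,92)}
  {x57} × {91} = {(x57,91)}
  {x57} × {92} = {(x57,92)}
  {x55} × {91, 92} = {(x55,91), (x55,92)}
  {x55, x56} × {91} = {(x55,91), (x56,91)}
  {x55, x57} × {91} = {(x55,91), (x57,91)}
  {x55, x56} × {92} = {(x55,92), (x56,92)}
  {x55, x57} × {92} = {(x55,92), (x57,92)}
  {x56} × {91, 92} = {(x56,91), (x56,92)}
  {x56, x57} × {91} = {(x56,91), (x57,91)}
  {x56, x57} × {92} = {(x56,92), (x57,92)}
  {x57} × {91, 92} = {(x57,91), (x57,92)}
  {x55} × {90, 91, 92} = {(x55,90), (x55,91), (x55,92)}
  {x55, x56, x57} × {91} = {(x55,91), (x56,91), (x57,91)}
  {x55, x56, x57} × {92} = {(x55,92), (x56,92), (x57,92)}
  {x56} × {90, 91, 92} = {(x56,90), (x56,91), (x56,92)}
  {x57} × {90, 91, 92} = {(x57,90), (x57,91), (x57,92)}
  {x55, x56} × {91, 92} = {(x55,91), (x55,92), (x56,91), (x56,92)}
  {x55, x57} × {91, 92} = {(x55,91), (x55,92), (x57,91), (x57,92)}
  {x56, x57} × {91, 92} = {(x56,91), (x56,92), (x57,91), (x57,92)}
  {x55, x56} × {90, 91, 92} = {(x55,90), (x55,91), (x55,92), (x56,90), (x56,91), (x56,92)}
  {x55, x57} × {90, 91, 92} = {(x55,90), (x55,91), (x55,92), (x57,90), (x57,91), (x57,92)}
  {x55, x56, x57} × {91, 92} = {(x55,91), (x55,92), (x56,91), (x56,92), (x57,91), (x57,92)}
  {x56, x57} × {90, 91, 92} = {(x56,90), (x56,91), (x56,92), (x57,90), (x57,91), (x57,92)}
  {x55, x56, x57} × {90, 91, 92} = {(x55,90), (x55,91), (x55,92), (x56,90), (x56,91), (x56,92), (x57,90), (x57,91), (x57,92)}
These 29 distinct sets form the basis B.
Close under arbitrary unions to get τ_{X×Y}; counting gives |τ_{X×Y}| = 125.


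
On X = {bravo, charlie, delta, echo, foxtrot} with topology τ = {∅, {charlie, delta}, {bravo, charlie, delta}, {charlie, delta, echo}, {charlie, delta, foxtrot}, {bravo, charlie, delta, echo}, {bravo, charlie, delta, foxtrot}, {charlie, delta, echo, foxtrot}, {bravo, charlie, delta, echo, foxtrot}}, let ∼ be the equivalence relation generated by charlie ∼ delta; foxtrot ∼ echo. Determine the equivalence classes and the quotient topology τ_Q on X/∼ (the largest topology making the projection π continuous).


X/∼ = {[bravo], [charlie=delta], [echo=foxtrot]}; |τ_Q| = 5.

Equivalence classes: [bravo], [charlie=delta], [echo=foxtrot].
Quotient map π: X → X/∼ sends bravo ↦ [bravo], charlie ↦ [charlie=delta], delta ↦ [charlie=delta], echo ↦ [echo=foxtrot], foxtrot ↦ [echo=foxtrot].
For each subset V ⊆ X/∼, compute π^{-1}(V) ⊆ X and check whether π^{-1}(V) ∈ τ. V is open in τ_Q iff π^{-1}(V) ∈ τ.
  V = {}: π^{-1}(V) = ∅ ∈ τ ✓.
  V = {[bravo]}: π^{-1}(V) = {bravo} ∉ τ ✗.
  V = {[charlie=delta]}: π^{-1}(V) = {charlie, delta} ∈ τ ✓.
  V = {[bravo], [charlie=delta]}: π^{-1}(V) = {bravo, charlie, delta} ∈ τ ✓.
  V = {[echo=foxtrot]}: π^{-1}(V) = {echo, foxtrot} ∉ τ ✗.
  V = {[bravo], [echo=foxtrot]}: π^{-1}(V) = {bravo, echo, foxtrot} ∉ τ ✗.
  V = {[charlie=delta], [echo=foxtrot]}: π^{-1}(V) = {charlie, delta, echo, foxtrot} ∈ τ ✓.
  V = {[bravo], [charlie=delta], [echo=foxtrot]}: π^{-1}(V) = {bravo, charlie, delta, echo, foxtrot} ∈ τ ✓.
Open sets in the quotient: τ_Q = {{}, {[charlie=delta]}, {[bravo], [charlie=delta]}, {[charlie=delta], [echo=foxtrot]}, {[bravo], [charlie=delta], [echo=foxtrot]}} (5 elements).


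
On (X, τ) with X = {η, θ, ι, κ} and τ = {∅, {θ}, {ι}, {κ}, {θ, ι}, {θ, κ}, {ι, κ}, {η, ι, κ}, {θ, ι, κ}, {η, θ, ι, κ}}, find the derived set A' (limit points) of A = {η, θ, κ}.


A' = {η}

For each x ∈ X, list the open sets U ∈ τ with x ∈ U, then check whether U ∩ (A ∖ {x}) ≠ ∅ for every such U.
  x = η: opens ∋ x are {η, ι, κ}, {η, θ, ι, κ}; each meets A ∖ {η}, so x IS a limit point.
  x = θ: open {θ} ∋ x has {θ} ∩ (A ∖ {θ}) = ∅, so x is NOT a limit point.
  x = ι: open {ι} ∋ x has {ι} ∩ (A ∖ {ι}) = ∅, so x is NOT a limit point.
  x = κ: open {κ} ∋ x has {κ} ∩ (A ∖ {κ}) = ∅, so x is NOT a limit point.
Collecting: A' = {η}.


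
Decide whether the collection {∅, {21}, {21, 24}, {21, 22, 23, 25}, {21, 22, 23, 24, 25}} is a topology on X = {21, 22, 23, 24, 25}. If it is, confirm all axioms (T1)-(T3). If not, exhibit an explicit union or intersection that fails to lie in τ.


τ IS a topology on X.

Axiom (T1): ∅ ∈ τ? Yes; X ∈ τ? Yes.
Axiom (T2/T3): check pairwise unions and intersections of members of τ.
All pairwise intersections and unions checked — each lies in τ. Therefore τ satisfies (T1), (T2), (T3): it IS a topology on X.


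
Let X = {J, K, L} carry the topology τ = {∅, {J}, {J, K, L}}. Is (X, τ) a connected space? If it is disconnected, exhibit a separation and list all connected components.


(X, τ) is connected.

Find clopen sets (U ∈ τ with X ∖ U ∈ τ):
  U = ∅, X ∖ U = {J, K, L} — both open, so U is clopen.
  U = {J, K, L}, X ∖ U = ∅ — both open, so U is clopen.
Only trivial clopens (∅ and X) exist, so (X, τ) is connected.
Compute connected components by grouping points that agree on all clopens:
  component: {J, K, L}


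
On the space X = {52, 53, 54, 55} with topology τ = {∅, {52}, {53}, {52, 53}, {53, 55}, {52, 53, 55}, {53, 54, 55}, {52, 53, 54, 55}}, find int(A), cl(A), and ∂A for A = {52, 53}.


int(A) = {52, 53}, cl(A) = {52, 53, 54, 55}, ∂A = {54, 55}.

Closed sets in (X, τ) are complements of opens:
  closed(X, τ) = {∅, {52}, {54}, {52, 54}, {54, 55}, {52, 54, 55}, {53, 54, 55}, {52, 53, 54, 55}}.
int(A) = ⋃ {U ∈ τ : U ⊆ A}. Opens contained in A: ∅, {52}, {53}, {52, 53}.
Taking the union of these: int(A) = {52, 53}.
cl(A) = ⋂ {C closed : A ⊆ C}. Closed sets containing A: {52, 53, 54, 55}.
Intersecting these: cl(A) = {52, 53, 54, 55}.
∂A = cl(A) ∖ int(A) = {52, 53, 54, 55} ∖ {52, 53} = {54, 55}.


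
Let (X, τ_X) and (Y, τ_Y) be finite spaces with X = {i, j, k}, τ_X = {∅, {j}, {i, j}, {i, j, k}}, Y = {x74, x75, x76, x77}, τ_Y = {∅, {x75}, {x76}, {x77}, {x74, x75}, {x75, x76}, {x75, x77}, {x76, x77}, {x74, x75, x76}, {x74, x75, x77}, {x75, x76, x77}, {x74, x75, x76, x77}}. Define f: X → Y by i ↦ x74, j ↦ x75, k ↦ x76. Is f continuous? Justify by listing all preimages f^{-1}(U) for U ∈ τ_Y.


f is NOT continuous.

Compute f^{-1}(U) for each U ∈ τ_Y:
  U = ∅: f^{-1}(U) = ∅ ∈ τ_X ✓.
  U = {x75}: f^{-1}(U) = {j} ∈ τ_X ✓.
  U = {x76}: f^{-1}(U) = {k} ∉ τ_X ✗.
  U = {x77}: f^{-1}(U) = ∅ ∈ τ_X ✓.
  U = {x74, x75}: f^{-1}(U) = {i, j} ∈ τ_X ✓.
  U = {x75, x76}: f^{-1}(U) = {j, k} ∉ τ_X ✗.
  U = {x75, x77}: f^{-1}(U) = {j} ∈ τ_X ✓.
  U = {x76, x77}: f^{-1}(U) = {k} ∉ τ_X ✗.
  U = {x74, x75, x76}: f^{-1}(U) = {i, j, k} ∈ τ_X ✓.
  U = {x74, x75, x77}: f^{-1}(U) = {i, j} ∈ τ_X ✓.
  U = {x75, x76, x77}: f^{-1}(U) = {j, k} ∉ τ_X ✗.
  U = {x74, x75, x76, x77}: f^{-1}(U) = {i, j, k} ∈ τ_X ✓.
Found U = {x76} with f^{-1}(U) = {k} not in τ_X. Therefore f is NOT continuous.


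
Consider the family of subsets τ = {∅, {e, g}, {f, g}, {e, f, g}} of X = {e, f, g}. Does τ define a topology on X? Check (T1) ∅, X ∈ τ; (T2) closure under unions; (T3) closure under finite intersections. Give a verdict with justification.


τ is NOT a topology on X.

Axiom (T1): ∅ ∈ τ? Yes; X ∈ τ? Yes.
Axiom (T2/T3): check pairwise unions and intersections of members of τ.
Counterexample for (T3): {e, g} ∩ {f, g} = {g} ∉ τ. Therefore τ is NOT a topology.


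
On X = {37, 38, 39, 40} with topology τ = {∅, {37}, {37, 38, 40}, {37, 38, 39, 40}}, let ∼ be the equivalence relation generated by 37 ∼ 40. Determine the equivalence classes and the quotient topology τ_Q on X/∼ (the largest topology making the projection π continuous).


X/∼ = {[37=40], [38], [39]}; |τ_Q| = 3.

Equivalence classes: [37=40], [38], [39].
Quotient map π: X → X/∼ sends 37 ↦ [37=40], 38 ↦ [38], 39 ↦ [39], 40 ↦ [37=40].
For each subset V ⊆ X/∼, compute π^{-1}(V) ⊆ X and check whether π^{-1}(V) ∈ τ. V is open in τ_Q iff π^{-1}(V) ∈ τ.
  V = {}: π^{-1}(V) = ∅ ∈ τ ✓.
  V = {[37=40]}: π^{-1}(V) = {37, 40} ∉ τ ✗.
  V = {[38]}: π^{-1}(V) = {38} ∉ τ ✗.
  V = {[37=40], [38]}: π^{-1}(V) = {37, 38, 40} ∈ τ ✓.
  V = {[39]}: π^{-1}(V) = {39} ∉ τ ✗.
  V = {[37=40], [39]}: π^{-1}(V) = {37, 39, 40} ∉ τ ✗.
  V = {[38], [39]}: π^{-1}(V) = {38, 39} ∉ τ ✗.
  V = {[37=40], [38], [39]}: π^{-1}(V) = {37, 38, 39, 40} ∈ τ ✓.
Open sets in the quotient: τ_Q = {{}, {[37=40], [38]}, {[37=40], [38], [39]}} (3 elements).


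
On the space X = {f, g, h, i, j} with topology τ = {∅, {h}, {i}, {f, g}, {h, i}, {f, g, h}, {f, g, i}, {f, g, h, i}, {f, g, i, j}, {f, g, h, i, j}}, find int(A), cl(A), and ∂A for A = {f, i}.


int(A) = {i}, cl(A) = {f, g, i, j}, ∂A = {f, g, j}.

Closed sets in (X, τ) are complements of opens:
  closed(X, τ) = {∅, {h}, {j}, {h, j}, {i, j}, {f, g, j}, {h, i, j}, {f, g, h, j}, {f, g, i, j}, {f, g, h, i, j}}.
int(A) = ⋃ {U ∈ τ : U ⊆ A}. Opens contained in A: ∅, {i}.
Taking the union of these: int(A) = {i}.
cl(A) = ⋂ {C closed : A ⊆ C}. Closed sets containing A: {f, g, i, j}, {f, g, h, i, j}.
Intersecting these: cl(A) = {f, g, i, j}.
∂A = cl(A) ∖ int(A) = {f, g, i, j} ∖ {i} = {f, g, j}.


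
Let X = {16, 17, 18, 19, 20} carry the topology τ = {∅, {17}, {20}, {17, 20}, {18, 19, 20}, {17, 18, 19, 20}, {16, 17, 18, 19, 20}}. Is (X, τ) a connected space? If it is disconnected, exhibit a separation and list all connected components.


(X, τ) is connected.

Find clopen sets (U ∈ τ with X ∖ U ∈ τ):
  U = ∅, X ∖ U = {16, 17, 18, 19, 20} — both open, so U is clopen.
  U = {16, 17, 18, 19, 20}, X ∖ U = ∅ — both open, so U is clopen.
Only trivial clopens (∅ and X) exist, so (X, τ) is connected.
Compute connected components by grouping points that agree on all clopens:
  component: {16, 17, 18, 19, 20}


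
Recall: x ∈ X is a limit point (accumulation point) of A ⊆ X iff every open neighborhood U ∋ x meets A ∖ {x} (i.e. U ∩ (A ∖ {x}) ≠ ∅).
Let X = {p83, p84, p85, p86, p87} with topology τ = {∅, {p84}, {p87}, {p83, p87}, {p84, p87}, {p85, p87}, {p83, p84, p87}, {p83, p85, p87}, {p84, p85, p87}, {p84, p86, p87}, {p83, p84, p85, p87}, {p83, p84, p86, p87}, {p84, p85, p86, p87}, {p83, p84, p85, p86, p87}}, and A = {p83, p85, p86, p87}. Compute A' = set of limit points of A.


A' = {p83, p85, p86}

For each x ∈ X, list the open sets U ∈ τ with x ∈ U, then check whether U ∩ (A ∖ {x}) ≠ ∅ for every such U.
  x = p83: opens ∋ x are {p83, p87}, {p83, p84, p87}, {p83, p85, p87}, {p83, p84, p85, p87}, {p83, p84, p86, p87}, {p83, p84, p85, p86, p87}; each meets A ∖ {p83}, so x IS a limit point.
  x = p84: open {p84} ∋ x has {p84} ∩ (A ∖ {p84}) = ∅, so x is NOT a limit point.
  x = p85: opens ∋ x are {p85, p87}, {p83, p85, p87}, {p84, p85, p87}, {p83, p84, p85, p87}, {p84, p85, p86, p87}, {p83, p84, p85, p86, p87}; each meets A ∖ {p85}, so x IS a limit point.
  x = p86: opens ∋ x are {p84, p86, p87}, {p83, p84, p86, p87}, {p84, p85, p86, p87}, {p83, p84, p85, p86, p87}; each meets A ∖ {p86}, so x IS a limit point.
  x = p87: open {p87} ∋ x has {p87} ∩ (A ∖ {p87}) = ∅, so x is NOT a limit point.
Collecting: A' = {p83, p85, p86}.


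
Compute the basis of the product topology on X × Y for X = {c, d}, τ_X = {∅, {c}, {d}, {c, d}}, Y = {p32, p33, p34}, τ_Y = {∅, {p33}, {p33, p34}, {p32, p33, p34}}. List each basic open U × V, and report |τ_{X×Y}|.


Basis B = {∅ × ∅, {c} × {p33}, {d} × {p33}, {c} × {p33, p34}, {c, d} × {p33}, {d} × {p33, p34}, {c} × {p32, p33, p34}, {d} × {p32, p33, p34}, {c, d} × {p33, p34}, {c, d} × {p32, p33, p34}}; |τ_{X×Y}| = 16.

Enumerate products U × V with U ∈ τ_X, V ∈ τ_Y (deduplicated):
  ∅ × ∅ = {} (∅)
  {c} × {p33} = {(c,p33)}
  {d} × {p33} = {(d,p33)}
  {c} × {p33, p34} = {(c,p33), (c,p34)}
  {c, d} × {p33} = {(c,p33), (d,p33)}
  {d} × {p33, p34} = {(d,p33), (d,p34)}
  {c} × {p32, p33, p34} = {(c,p32), (c,p33), (c,p34)}
  {d} × {p32, p33, p34} = {(d,p32), (d,p33), (d,p34)}
  {c, d} × {p33, p34} = {(c,p33), (c,p34), (d,p33), (d,p34)}
  {c, d} × {p32, p33, p34} = {(c,p32), (c,p33), (c,p34), (d,p32), (d,p33), (d,p34)}
These 10 distinct sets form the basis B.
Close under arbitrary unions to get τ_{X×Y}; counting gives |τ_{X×Y}| = 16.


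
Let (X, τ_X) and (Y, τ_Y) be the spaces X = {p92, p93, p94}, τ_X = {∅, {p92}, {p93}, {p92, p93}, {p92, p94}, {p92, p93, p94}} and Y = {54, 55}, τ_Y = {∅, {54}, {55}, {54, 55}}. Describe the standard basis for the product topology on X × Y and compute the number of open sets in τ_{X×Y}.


Basis B = {∅ × ∅, {p92} × {54}, {p92} × {55}, {p93} × {54}, {p93} × {55}, {p92} × {54, 55}, {p92, p93} × {54}, {p92, p94} × {54}, {p92, p93} × {55}, {p92, p94} × {55}, {p93} × {54, 55}, {p92, p93, p94} × {54}, {p92, p93, p94} × {55}, {p92, p93} × {54, 55}, {p92, p94} × {54, 55}, {p92, p93, p94} × {54, 55}}; |τ_{X×Y}| = 36.

Enumerate products U × V with U ∈ τ_X, V ∈ τ_Y (deduplicated):
  ∅ × ∅ = {} (∅)
  {p92} × {54} = {(p92,54)}
  {p92} × {55} = {(p92,55)}
  {p93} × {54} = {(p93,54)}
  {p93} × {55} = {(p93,55)}
  {p92} × {54, 55} = {(p92,54), (p92,55)}
  {p92, p93} × {54} = {(p92,54), (p93,54)}
  {p92, p94} × {54} = {(p92,54), (p94,54)}
  {p92, p93} × {55} = {(p92,55), (p93,55)}
  {p92, p94} × {55} = {(p92,55), (p94,55)}
  {p93} × {54, 55} = {(p93,54), (p93,55)}
  {p92, p93, p94} × {54} = {(p92,54), (p93,54), (p94,54)}
  {p92, p93, p94} × {55} = {(p92,55), (p93,55), (p94,55)}
  {p92, p93} × {54, 55} = {(p92,54), (p92,55), (p93,54), (p93,55)}
  {p92, p94} × {54, 55} = {(p92,54), (p92,55), (p94,54), (p94,55)}
  {p92, p93, p94} × {54, 55} = {(p92,54), (p92,55), (p93,54), (p93,55), (p94,54), (p94,55)}
These 16 distinct sets form the basis B.
Close under arbitrary unions to get τ_{X×Y}; counting gives |τ_{X×Y}| = 36.


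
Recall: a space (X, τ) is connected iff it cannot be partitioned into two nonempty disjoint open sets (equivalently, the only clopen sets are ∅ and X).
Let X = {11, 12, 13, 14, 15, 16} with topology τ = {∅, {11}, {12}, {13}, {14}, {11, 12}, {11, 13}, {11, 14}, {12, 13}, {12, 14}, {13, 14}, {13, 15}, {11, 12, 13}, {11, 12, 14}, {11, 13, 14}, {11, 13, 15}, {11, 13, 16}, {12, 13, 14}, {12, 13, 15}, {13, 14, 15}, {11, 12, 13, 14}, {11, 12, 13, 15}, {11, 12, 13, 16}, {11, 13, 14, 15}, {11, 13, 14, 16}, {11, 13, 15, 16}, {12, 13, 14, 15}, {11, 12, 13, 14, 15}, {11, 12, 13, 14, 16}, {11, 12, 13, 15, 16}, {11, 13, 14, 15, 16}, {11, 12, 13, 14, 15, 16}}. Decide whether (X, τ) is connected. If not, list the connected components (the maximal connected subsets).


(X, τ) is disconnected; components = [{12}, {14}, {11, 13, 15, 16}].

Find clopen sets (U ∈ τ with X ∖ U ∈ τ):
  U = ∅, X ∖ U = {11, 12, 13, 14, 15, 16} — both open, so U is clopen.
  U = {12}, X ∖ U = {11, 13, 14, 15, 16} — both open, so U is clopen.
  U = {14}, X ∖ U = {11, 12, 13, 15, 16} — both open, so U is clopen.
  U = {12, 14}, X ∖ U = {11, 13, 15, 16} — both open, so U is clopen.
  U = {11, 13, 15, 16}, X ∖ U = {12, 14} — both open, so U is clopen.
  U = {11, 12, 13, 15, 16}, X ∖ U = {14} — both open, so U is clopen.
  U = {11, 13, 14, 15, 16}, X ∖ U = {12} — both open, so U is clopen.
  U = {11, 12, 13, 14, 15, 16}, X ∖ U = ∅ — both open, so U is clopen.
Nontrivial clopen(s) exist: e.g. {11, 12, 13, 15, 16}. So (X, τ) is disconnected.
Compute connected components by grouping points that agree on all clopens:
  component: {12}
  component: {14}
  component: {11, 13, 15, 16}


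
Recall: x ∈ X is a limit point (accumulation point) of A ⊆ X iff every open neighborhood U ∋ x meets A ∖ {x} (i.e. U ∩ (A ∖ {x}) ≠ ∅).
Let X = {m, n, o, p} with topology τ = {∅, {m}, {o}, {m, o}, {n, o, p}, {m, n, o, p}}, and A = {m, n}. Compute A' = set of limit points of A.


A' = {p}

For each x ∈ X, list the open sets U ∈ τ with x ∈ U, then check whether U ∩ (A ∖ {x}) ≠ ∅ for every such U.
  x = m: open {m} ∋ x has {m} ∩ (A ∖ {m}) = ∅, so x is NOT a limit point.
  x = n: open {n, o, p} ∋ x has {n, o, p} ∩ (A ∖ {n}) = ∅, so x is NOT a limit point.
  x = o: open {o} ∋ x has {o} ∩ (A ∖ {o}) = ∅, so x is NOT a limit point.
  x = p: opens ∋ x are {n, o, p}, {m, n, o, p}; each meets A ∖ {p}, so x IS a limit point.
Collecting: A' = {p}.


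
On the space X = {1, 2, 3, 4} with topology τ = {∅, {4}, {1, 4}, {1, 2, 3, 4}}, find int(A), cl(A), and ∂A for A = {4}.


int(A) = {4}, cl(A) = {1, 2, 3, 4}, ∂A = {1, 2, 3}.

Closed sets in (X, τ) are complements of opens:
  closed(X, τ) = {∅, {2, 3}, {1, 2, 3}, {1, 2, 3, 4}}.
int(A) = ⋃ {U ∈ τ : U ⊆ A}. Opens contained in A: ∅, {4}.
Taking the union of these: int(A) = {4}.
cl(A) = ⋂ {C closed : A ⊆ C}. Closed sets containing A: {1, 2, 3, 4}.
Intersecting these: cl(A) = {1, 2, 3, 4}.
∂A = cl(A) ∖ int(A) = {1, 2, 3, 4} ∖ {4} = {1, 2, 3}.


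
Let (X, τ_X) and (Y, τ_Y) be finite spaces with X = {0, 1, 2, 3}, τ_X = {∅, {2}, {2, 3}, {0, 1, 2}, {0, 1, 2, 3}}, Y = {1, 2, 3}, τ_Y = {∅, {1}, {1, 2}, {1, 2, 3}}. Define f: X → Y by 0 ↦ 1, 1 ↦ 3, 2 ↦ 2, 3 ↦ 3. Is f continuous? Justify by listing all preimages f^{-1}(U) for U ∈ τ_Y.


f is NOT continuous.

Compute f^{-1}(U) for each U ∈ τ_Y:
  U = ∅: f^{-1}(U) = ∅ ∈ τ_X ✓.
  U = {1}: f^{-1}(U) = {0} ∉ τ_X ✗.
  U = {1, 2}: f^{-1}(U) = {0, 2} ∉ τ_X ✗.
  U = {1, 2, 3}: f^{-1}(U) = {0, 1, 2, 3} ∈ τ_X ✓.
Found U = {1} with f^{-1}(U) = {0} not in τ_X. Therefore f is NOT continuous.


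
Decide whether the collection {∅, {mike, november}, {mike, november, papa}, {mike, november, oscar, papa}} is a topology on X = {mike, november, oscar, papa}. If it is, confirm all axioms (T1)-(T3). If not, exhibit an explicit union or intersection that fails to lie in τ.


τ IS a topology on X.

Axiom (T1): ∅ ∈ τ? Yes; X ∈ τ? Yes.
Axiom (T2/T3): check pairwise unions and intersections of members of τ.
All pairwise intersections and unions checked — each lies in τ. Therefore τ satisfies (T1), (T2), (T3): it IS a topology on X.


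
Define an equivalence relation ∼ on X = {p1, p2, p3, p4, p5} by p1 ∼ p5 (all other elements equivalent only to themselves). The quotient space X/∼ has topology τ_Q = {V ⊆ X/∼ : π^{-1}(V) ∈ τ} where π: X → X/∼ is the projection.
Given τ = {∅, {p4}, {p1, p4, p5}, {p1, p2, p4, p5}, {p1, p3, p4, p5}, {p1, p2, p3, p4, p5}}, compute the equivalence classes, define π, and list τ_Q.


X/∼ = {[p1=p5], [p2], [p3], [p4]}; |τ_Q| = 6.

Equivalence classes: [p1=p5], [p2], [p3], [p4].
Quotient map π: X → X/∼ sends p1 ↦ [p1=p5], p2 ↦ [p2], p3 ↦ [p3], p4 ↦ [p4], p5 ↦ [p1=p5].
For each subset V ⊆ X/∼, compute π^{-1}(V) ⊆ X and check whether π^{-1}(V) ∈ τ. V is open in τ_Q iff π^{-1}(V) ∈ τ.
  V = {}: π^{-1}(V) = ∅ ∈ τ ✓.
  V = {[p1=p5]}: π^{-1}(V) = {p1, p5} ∉ τ ✗.
  V = {[p2]}: π^{-1}(V) = {p2} ∉ τ ✗.
  V = {[p1=p5], [p2]}: π^{-1}(V) = {p1, p2, p5} ∉ τ ✗.
  V = {[p3]}: π^{-1}(V) = {p3} ∉ τ ✗.
  V = {[p1=p5], [p3]}: π^{-1}(V) = {p1, p3, p5} ∉ τ ✗.
  V = {[p2], [p3]}: π^{-1}(V) = {p2, p3} ∉ τ ✗.
  V = {[p1=p5], [p2], [p3]}: π^{-1}(V) = {p1, p2, p3, p5} ∉ τ ✗.
  V = {[p4]}: π^{-1}(V) = {p4} ∈ τ ✓.
  V = {[p1=p5], [p4]}: π^{-1}(V) = {p1, p4, p5} ∈ τ ✓.
  V = {[p2], [p4]}: π^{-1}(V) = {p2, p4} ∉ τ ✗.
  V = {[p1=p5], [p2], [p4]}: π^{-1}(V) = {p1, p2, p4, p5} ∈ τ ✓.
  V = {[p3], [p4]}: π^{-1}(V) = {p3, p4} ∉ τ ✗.
  V = {[p1=p5], [p3], [p4]}: π^{-1}(V) = {p1, p3, p4, p5} ∈ τ ✓.
  V = {[p2], [p3], [p4]}: π^{-1}(V) = {p2, p3, p4} ∉ τ ✗.
  V = {[p1=p5], [p2], [p3], [p4]}: π^{-1}(V) = {p1, p2, p3, p4, p5} ∈ τ ✓.
Open sets in the quotient: τ_Q = {{}, {[p4]}, {[p1=p5], [p4]}, {[p1=p5], [p2], [p4]}, {[p1=p5], [p3], [p4]}, {[p1=p5], [p2], [p3], [p4]}} (6 elements).
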